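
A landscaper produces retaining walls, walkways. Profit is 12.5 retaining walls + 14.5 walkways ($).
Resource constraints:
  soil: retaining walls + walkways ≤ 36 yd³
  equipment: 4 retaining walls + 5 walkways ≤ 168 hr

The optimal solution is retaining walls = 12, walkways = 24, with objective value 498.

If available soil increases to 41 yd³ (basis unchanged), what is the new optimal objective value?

Both soil and equipment are binding at x*.
Dual feasibility on the basic columns requires 1·y_soil + 4·y_equipment = 12.5, 1·y_soil + 5·y_equipment = 14.5.
→ y_soil = 4.5 and y_equipment = 2.
Δz = y_soil·Δb = 4.5 × (5) = 22.5, so new z* = 498 + 22.5 = 520.5.

520.5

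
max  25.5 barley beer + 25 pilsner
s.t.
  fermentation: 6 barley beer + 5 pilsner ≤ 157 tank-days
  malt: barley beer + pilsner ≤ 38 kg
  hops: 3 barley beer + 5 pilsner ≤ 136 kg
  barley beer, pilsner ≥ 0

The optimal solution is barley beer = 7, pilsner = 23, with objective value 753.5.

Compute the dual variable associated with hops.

Binding: fermentation and hops. Non-binding: malt (8 unused).
Slack constraints have shadow price 0 (complementary slackness).
The binding rows give the dual system: 6·y_fermentation + 3·y_hops = 25.5 and 5·y_fermentation + 5·y_hops = 25.
This yields shadow prices y_fermentation = 3.5, y_hops = 1.5.
Shadow price of hops = 1.5.

1.5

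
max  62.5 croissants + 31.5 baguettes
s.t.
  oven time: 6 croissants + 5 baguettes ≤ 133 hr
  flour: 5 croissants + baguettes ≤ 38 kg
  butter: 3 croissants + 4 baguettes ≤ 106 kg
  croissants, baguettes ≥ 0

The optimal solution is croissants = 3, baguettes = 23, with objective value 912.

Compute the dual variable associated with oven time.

At the optimum: oven time uses 133 of 133 (binding); flour uses 38 of 38 (binding); butter uses 101 of 106 (slack = 5).
Slack constraints have shadow price 0 (complementary slackness).
The binding rows give the dual system: 6·y_oven time + 5·y_flour = 62.5 and 5·y_oven time + 1·y_flour = 31.5.
→ y_oven time = 5 and y_flour = 6.5.
Shadow price of oven time = 5.

5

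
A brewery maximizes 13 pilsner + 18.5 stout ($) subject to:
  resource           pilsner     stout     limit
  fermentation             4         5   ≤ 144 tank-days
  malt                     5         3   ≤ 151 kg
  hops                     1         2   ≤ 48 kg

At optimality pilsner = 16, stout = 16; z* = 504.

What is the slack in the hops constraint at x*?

hops used = 1·16 + 2·16 = 48; slack = 48 − 48 = 0.

0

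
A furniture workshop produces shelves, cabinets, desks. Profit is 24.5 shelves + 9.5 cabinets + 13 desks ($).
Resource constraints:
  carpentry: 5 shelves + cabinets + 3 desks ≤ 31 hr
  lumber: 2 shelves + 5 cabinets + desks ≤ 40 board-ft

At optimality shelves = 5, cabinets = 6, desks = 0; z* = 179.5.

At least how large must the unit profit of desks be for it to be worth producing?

14.5

At the optimum: carpentry uses 31 of 31 (binding); lumber uses 40 of 40 (binding).
The binding rows give the dual system: 5·y_carpentry + 2·y_lumber = 24.5 and 1·y_carpentry + 5·y_lumber = 9.5.
Solving: y_carpentry = 4.5, y_lumber = 1.
desks enters the basis when its profit ≥ yᵀa₃ = 4.5·3 + 1·1 = 14.5.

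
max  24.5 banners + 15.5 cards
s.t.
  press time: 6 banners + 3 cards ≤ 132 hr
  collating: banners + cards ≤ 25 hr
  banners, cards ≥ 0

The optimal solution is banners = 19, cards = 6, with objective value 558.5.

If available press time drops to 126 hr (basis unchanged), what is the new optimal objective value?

Check each constraint at x*: press time 132/132 (tight); collating 25/25 (tight).
Dual feasibility on the basic columns requires 6·y_press time + 1·y_collating = 24.5, 3·y_press time + 1·y_collating = 15.5.
Solving: y_press time = 3, y_collating = 6.5.
Δz = y_press time·Δb = 3 × (-6) = -18, so new z* = 558.5 − 18 = 540.5.

540.5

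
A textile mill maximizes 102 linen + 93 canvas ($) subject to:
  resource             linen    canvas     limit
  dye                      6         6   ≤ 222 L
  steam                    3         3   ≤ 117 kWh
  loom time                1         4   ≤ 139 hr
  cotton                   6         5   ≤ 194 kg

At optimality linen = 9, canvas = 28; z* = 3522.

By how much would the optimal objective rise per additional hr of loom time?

0

At the optimum: dye uses 222 of 222 (binding); steam uses 111 of 117 (slack = 6); loom time uses 121 of 139 (slack = 18); cotton uses 194 of 194 (binding).
Slack constraints have shadow price 0 (complementary slackness).
From A_Bᵀ y = c: 6·y_dye + 6·y_cotton = 102; 6·y_dye + 5·y_cotton = 93.
This yields shadow prices y_dye = 8, y_cotton = 9.
Shadow price of loom time = 0.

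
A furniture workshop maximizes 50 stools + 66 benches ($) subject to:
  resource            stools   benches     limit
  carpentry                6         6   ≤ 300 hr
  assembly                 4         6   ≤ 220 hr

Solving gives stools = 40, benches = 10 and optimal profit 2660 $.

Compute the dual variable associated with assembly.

8

At the optimum: carpentry uses 300 of 300 (binding); assembly uses 220 of 220 (binding).
From A_Bᵀ y = c: 6·y_carpentry + 4·y_assembly = 50; 6·y_carpentry + 6·y_assembly = 66.
Solving: y_carpentry = 3, y_assembly = 8.
Shadow price of assembly = 8.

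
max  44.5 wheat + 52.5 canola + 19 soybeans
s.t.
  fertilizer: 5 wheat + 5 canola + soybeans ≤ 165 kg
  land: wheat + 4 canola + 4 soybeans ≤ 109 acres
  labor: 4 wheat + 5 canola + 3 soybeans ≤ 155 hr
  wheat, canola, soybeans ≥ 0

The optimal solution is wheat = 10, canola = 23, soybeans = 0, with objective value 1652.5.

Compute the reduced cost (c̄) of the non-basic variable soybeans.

-7.5

Binding: fertilizer and labor. Non-binding: land (7 unused).
Since land is not tight, its dual is 0.
Dual feasibility on the basic columns requires 5·y_fertilizer + 4·y_labor = 44.5, 5·y_fertilizer + 5·y_labor = 52.5.
Solving: y_fertilizer = 2.5, y_labor = 8.
Reduced cost of soybeans: c₃ − yᵀa₃ = 19 − (2.5·1 + 8·3) = 19 − 26.5 = -7.5.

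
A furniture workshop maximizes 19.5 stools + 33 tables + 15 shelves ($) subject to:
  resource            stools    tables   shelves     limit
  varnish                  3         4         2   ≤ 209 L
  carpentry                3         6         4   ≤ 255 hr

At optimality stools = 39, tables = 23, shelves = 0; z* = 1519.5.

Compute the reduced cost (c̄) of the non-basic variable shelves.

-5

Check each constraint at x*: varnish 209/209 (tight); carpentry 255/255 (tight).
From A_Bᵀ y = c: 3·y_varnish + 3·y_carpentry = 19.5; 4·y_varnish + 6·y_carpentry = 33.
This yields shadow prices y_varnish = 3, y_carpentry = 3.5.
Reduced cost of shelves: c₃ − yᵀa₃ = 15 − (3·2 + 3.5·4) = 15 − 20 = -5.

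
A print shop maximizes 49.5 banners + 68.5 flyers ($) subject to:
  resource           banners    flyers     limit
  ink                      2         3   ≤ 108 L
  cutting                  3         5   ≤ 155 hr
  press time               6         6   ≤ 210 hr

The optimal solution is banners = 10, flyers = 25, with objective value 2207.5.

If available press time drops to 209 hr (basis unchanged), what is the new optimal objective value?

2204

Binding: cutting and press time. Non-binding: ink (13 unused).
By complementary slackness, y = 0 for the non-binding constraint.
From A_Bᵀ y = c: 3·y_cutting + 6·y_press time = 49.5; 5·y_cutting + 6·y_press time = 68.5.
Solving: y_cutting = 9.5, y_press time = 3.5.
Δz = y_press time·Δb = 3.5 × (-1) = -3.5, so new z* = 2207.5 − 3.5 = 2204.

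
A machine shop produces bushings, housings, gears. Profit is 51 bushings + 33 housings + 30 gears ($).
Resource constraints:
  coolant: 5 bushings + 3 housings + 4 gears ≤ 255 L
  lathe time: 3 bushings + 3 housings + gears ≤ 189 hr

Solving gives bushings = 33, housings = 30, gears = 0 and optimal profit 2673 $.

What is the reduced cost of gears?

At the optimum: coolant uses 255 of 255 (binding); lathe time uses 189 of 189 (binding).
The binding rows give the dual system: 5·y_coolant + 3·y_lathe time = 51 and 3·y_coolant + 3·y_lathe time = 33.
This yields shadow prices y_coolant = 9, y_lathe time = 2.
Reduced cost of gears: c₃ − yᵀa₃ = 30 − (9·4 + 2·1) = 30 − 38 = -8.

-8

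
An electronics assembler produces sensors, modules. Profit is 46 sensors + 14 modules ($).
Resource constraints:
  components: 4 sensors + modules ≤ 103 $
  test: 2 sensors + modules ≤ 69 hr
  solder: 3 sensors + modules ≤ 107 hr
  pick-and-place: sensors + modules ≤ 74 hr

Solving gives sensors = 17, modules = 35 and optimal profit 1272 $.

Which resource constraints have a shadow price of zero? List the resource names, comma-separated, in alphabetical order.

components: 103/103 (binding)
test: 69/69 (binding)
solder: 86/107 (slack 21)
pick-and-place: 52/74 (slack 22)
By complementary slackness, a constraint with positive slack has shadow price 0 → pick-and-place, solder.

pick-and-place, solder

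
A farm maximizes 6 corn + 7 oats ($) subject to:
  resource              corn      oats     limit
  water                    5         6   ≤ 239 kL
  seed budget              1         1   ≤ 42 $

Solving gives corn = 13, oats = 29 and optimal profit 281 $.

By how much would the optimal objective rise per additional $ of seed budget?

At the optimum: water uses 239 of 239 (binding); seed budget uses 42 of 42 (binding).
The binding rows give the dual system: 5·y_water + 1·y_seed budget = 6 and 6·y_water + 1·y_seed budget = 7.
This yields shadow prices y_water = 1, y_seed budget = 1.
Shadow price of seed budget = 1.

1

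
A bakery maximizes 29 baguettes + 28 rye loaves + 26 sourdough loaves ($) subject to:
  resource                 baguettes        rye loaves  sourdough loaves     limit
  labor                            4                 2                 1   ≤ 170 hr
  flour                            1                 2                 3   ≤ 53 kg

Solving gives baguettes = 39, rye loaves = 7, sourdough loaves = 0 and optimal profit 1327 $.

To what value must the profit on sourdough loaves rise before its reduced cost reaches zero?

32

At the optimum: labor uses 170 of 170 (binding); flour uses 53 of 53 (binding).
From A_Bᵀ y = c: 4·y_labor + 1·y_flour = 29; 2·y_labor + 2·y_flour = 28.
Solving: y_labor = 5, y_flour = 9.
sourdough loaves enters the basis when its profit ≥ yᵀa₃ = 5·1 + 9·3 = 32.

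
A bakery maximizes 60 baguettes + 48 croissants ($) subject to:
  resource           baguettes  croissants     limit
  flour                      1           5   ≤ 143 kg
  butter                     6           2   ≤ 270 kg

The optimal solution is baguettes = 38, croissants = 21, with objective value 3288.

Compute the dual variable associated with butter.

Both flour and butter are binding at x*.
Dual feasibility on the basic columns requires 1·y_flour + 6·y_butter = 60, 5·y_flour + 2·y_butter = 48.
Solving: y_flour = 6, y_butter = 9.
Shadow price of butter = 9.

9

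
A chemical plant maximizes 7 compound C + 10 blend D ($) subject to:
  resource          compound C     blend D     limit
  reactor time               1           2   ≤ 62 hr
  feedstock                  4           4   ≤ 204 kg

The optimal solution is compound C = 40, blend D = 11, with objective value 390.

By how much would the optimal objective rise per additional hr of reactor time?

At the optimum: reactor time uses 62 of 62 (binding); feedstock uses 204 of 204 (binding).
From A_Bᵀ y = c: 1·y_reactor time + 4·y_feedstock = 7; 2·y_reactor time + 4·y_feedstock = 10.
→ y_reactor time = 3 and y_feedstock = 1.
Shadow price of reactor time = 3.

3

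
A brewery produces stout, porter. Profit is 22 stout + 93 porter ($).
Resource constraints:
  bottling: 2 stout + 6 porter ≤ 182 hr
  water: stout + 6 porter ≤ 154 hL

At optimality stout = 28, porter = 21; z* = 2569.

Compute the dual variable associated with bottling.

6.5

Check each constraint at x*: bottling 182/182 (tight); water 154/154 (tight).
The binding rows give the dual system: 2·y_bottling + 1·y_water = 22 and 6·y_bottling + 6·y_water = 93.
This yields shadow prices y_bottling = 6.5, y_water = 9.
Shadow price of bottling = 6.5.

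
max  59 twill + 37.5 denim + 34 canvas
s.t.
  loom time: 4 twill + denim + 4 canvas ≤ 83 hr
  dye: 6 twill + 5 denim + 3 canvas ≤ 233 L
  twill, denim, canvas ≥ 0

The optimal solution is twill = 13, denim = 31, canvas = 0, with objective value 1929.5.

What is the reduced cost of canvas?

-5.5

Check each constraint at x*: loom time 83/83 (tight); dye 233/233 (tight).
Dual feasibility on the basic columns requires 4·y_loom time + 6·y_dye = 59, 1·y_loom time + 5·y_dye = 37.5.
→ y_loom time = 5 and y_dye = 6.5.
Reduced cost of canvas: c₃ − yᵀa₃ = 34 − (5·4 + 6.5·3) = 34 − 39.5 = -5.5.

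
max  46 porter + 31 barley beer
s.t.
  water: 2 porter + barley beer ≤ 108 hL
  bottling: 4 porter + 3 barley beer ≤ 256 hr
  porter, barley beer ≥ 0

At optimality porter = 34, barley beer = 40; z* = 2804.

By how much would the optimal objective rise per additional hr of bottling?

8

Both water and bottling are binding at x*.
From A_Bᵀ y = c: 2·y_water + 4·y_bottling = 46; 1·y_water + 3·y_bottling = 31.
→ y_water = 7 and y_bottling = 8.
Shadow price of bottling = 8.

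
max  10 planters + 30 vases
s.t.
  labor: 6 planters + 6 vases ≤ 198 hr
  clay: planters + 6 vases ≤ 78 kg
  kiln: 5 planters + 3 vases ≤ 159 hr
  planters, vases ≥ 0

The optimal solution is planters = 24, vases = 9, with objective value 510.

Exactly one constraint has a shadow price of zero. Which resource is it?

kiln

labor: 198/198 (binding)
clay: 78/78 (binding)
kiln: 147/159 (slack 12)
By complementary slackness, a constraint with positive slack has shadow price 0 → kiln.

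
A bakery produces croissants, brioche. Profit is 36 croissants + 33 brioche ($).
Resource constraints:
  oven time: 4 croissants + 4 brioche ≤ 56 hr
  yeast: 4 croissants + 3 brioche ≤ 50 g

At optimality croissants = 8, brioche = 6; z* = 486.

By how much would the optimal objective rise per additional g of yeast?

Check each constraint at x*: oven time 56/56 (tight); yeast 50/50 (tight).
Dual feasibility on the basic columns requires 4·y_oven time + 4·y_yeast = 36, 4·y_oven time + 3·y_yeast = 33.
This yields shadow prices y_oven time = 6, y_yeast = 3.
Shadow price of yeast = 3.

3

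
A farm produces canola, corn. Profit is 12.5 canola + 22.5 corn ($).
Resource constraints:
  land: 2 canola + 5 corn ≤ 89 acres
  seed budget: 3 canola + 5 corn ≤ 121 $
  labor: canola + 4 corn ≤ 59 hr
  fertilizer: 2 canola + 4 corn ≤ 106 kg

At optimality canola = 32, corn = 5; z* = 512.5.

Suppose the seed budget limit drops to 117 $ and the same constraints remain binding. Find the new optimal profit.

Binding: land and seed budget. Non-binding: labor (7 unused), fertilizer (22 unused).
Slack constraints have shadow price 0 (complementary slackness).
The binding rows give the dual system: 2·y_land + 3·y_seed budget = 12.5 and 5·y_land + 5·y_seed budget = 22.5.
This yields shadow prices y_land = 1, y_seed budget = 3.5.
Δz = y_seed budget·Δb = 3.5 × (-4) = -14, so new z* = 512.5 − 14 = 498.5.

498.5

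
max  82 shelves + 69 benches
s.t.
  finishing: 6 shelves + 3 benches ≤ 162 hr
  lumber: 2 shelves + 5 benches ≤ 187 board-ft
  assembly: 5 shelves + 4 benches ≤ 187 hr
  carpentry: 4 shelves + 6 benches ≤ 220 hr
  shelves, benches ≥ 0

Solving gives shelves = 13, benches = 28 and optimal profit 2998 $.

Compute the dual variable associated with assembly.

0

Check each constraint at x*: finishing 162/162 (tight); lumber 166/187 (slack 21); assembly 177/187 (slack 10); carpentry 220/220 (tight).
Since lumber, assembly are not tight, their duals are 0.
From A_Bᵀ y = c: 6·y_finishing + 4·y_carpentry = 82; 3·y_finishing + 6·y_carpentry = 69.
Solving: y_finishing = 9, y_carpentry = 7.
Shadow price of assembly = 0.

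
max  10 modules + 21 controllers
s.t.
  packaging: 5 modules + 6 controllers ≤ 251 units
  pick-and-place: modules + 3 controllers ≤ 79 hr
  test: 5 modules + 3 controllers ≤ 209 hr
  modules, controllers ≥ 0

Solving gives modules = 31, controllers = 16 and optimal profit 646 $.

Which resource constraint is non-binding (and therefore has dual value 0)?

test

packaging: 251/251 (binding)
pick-and-place: 79/79 (binding)
test: 203/209 (slack 6)
By complementary slackness, a constraint with positive slack has shadow price 0 → test.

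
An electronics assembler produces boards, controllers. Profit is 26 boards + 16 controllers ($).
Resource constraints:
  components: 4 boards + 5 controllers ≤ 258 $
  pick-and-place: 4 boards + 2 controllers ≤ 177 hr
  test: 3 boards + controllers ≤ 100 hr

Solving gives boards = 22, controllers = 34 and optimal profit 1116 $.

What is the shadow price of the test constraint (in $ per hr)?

Binding: components and test. Non-binding: pick-and-place (21 unused).
By complementary slackness, y = 0 for the non-binding constraint.
The binding rows give the dual system: 4·y_components + 3·y_test = 26 and 5·y_components + 1·y_test = 16.
This yields shadow prices y_components = 2, y_test = 6.
Shadow price of test = 6.

6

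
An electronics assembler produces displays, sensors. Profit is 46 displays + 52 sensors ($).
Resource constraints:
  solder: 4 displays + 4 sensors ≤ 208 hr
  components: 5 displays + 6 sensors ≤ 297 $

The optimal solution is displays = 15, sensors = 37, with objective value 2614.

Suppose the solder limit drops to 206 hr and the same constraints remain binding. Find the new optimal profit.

At the optimum: solder uses 208 of 208 (binding); components uses 297 of 297 (binding).
From A_Bᵀ y = c: 4·y_solder + 5·y_components = 46; 4·y_solder + 6·y_components = 52.
This yields shadow prices y_solder = 4, y_components = 6.
Δz = y_solder·Δb = 4 × (-2) = -8, so new z* = 2614 − 8 = 2606.

2606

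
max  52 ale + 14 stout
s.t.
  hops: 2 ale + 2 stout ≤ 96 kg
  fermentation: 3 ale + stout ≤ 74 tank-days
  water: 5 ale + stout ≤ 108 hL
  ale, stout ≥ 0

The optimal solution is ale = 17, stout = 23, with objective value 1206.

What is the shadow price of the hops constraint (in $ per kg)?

0

Binding: fermentation and water. Non-binding: hops (16 unused).
By complementary slackness, y = 0 for the non-binding constraint.
The binding rows give the dual system: 3·y_fermentation + 5·y_water = 52 and 1·y_fermentation + 1·y_water = 14.
This yields shadow prices y_fermentation = 9, y_water = 5.
Shadow price of hops = 0.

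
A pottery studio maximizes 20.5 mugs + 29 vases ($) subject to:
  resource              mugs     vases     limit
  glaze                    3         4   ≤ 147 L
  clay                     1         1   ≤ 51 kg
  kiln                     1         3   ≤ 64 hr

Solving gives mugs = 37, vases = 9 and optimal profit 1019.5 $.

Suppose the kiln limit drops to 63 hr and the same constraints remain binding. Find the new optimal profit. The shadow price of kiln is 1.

1018.5

Δb = -1, so new z* = 1019.5 + (1)·(-1) = 1019.5 − 1 = 1018.5.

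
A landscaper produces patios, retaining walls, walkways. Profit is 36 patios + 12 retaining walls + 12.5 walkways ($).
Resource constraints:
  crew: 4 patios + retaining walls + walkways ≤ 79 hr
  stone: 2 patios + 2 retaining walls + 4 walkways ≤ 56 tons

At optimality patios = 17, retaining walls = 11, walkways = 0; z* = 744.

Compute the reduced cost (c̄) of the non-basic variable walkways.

-3.5

Both crew and stone are binding at x*.
Dual feasibility on the basic columns requires 4·y_crew + 2·y_stone = 36, 1·y_crew + 2·y_stone = 12.
This yields shadow prices y_crew = 8, y_stone = 2.
Reduced cost of walkways: c₃ − yᵀa₃ = 12.5 − (8·1 + 2·4) = 12.5 − 16 = -3.5.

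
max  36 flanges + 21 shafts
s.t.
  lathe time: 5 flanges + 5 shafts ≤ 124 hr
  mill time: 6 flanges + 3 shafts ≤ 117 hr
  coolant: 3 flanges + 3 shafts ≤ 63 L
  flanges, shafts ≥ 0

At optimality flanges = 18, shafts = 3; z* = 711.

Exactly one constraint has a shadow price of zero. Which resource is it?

lathe time: 105/124 (slack 19)
mill time: 117/117 (binding)
coolant: 63/63 (binding)
By complementary slackness, a constraint with positive slack has shadow price 0 → lathe time.

lathe time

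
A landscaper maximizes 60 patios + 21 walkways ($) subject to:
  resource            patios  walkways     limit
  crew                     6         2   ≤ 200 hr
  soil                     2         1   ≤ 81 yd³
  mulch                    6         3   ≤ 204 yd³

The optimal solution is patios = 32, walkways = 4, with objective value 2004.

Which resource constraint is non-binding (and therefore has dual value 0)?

crew: 200/200 (binding)
soil: 68/81 (slack 13)
mulch: 204/204 (binding)
By complementary slackness, a constraint with positive slack has shadow price 0 → soil.

soil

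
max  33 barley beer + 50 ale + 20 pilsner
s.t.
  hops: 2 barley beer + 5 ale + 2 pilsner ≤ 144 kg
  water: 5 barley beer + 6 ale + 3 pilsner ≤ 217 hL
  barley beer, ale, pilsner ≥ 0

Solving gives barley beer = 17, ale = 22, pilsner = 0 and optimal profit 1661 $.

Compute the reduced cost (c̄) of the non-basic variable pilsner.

-3

Both hops and water are binding at x*.
From A_Bᵀ y = c: 2·y_hops + 5·y_water = 33; 5·y_hops + 6·y_water = 50.
Solving: y_hops = 4, y_water = 5.
Reduced cost of pilsner: c₃ − yᵀa₃ = 20 − (4·2 + 5·3) = 20 − 23 = -3.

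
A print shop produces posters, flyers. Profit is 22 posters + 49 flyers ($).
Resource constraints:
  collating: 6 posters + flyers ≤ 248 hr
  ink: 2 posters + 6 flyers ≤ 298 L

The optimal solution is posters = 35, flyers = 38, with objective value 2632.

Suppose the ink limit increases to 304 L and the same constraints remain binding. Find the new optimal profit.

Check each constraint at x*: collating 248/248 (tight); ink 298/298 (tight).
The binding rows give the dual system: 6·y_collating + 2·y_ink = 22 and 1·y_collating + 6·y_ink = 49.
Solving: y_collating = 1, y_ink = 8.
Δz = y_ink·Δb = 8 × (6) = 48, so new z* = 2632 + 48 = 2680.

2680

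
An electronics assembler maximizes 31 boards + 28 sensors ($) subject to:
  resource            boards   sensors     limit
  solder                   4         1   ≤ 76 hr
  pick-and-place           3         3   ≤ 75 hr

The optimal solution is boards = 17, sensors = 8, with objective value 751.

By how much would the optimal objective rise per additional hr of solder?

1

Both solder and pick-and-place are binding at x*.
From A_Bᵀ y = c: 4·y_solder + 3·y_pick-and-place = 31; 1·y_solder + 3·y_pick-and-place = 28.
This yields shadow prices y_solder = 1, y_pick-and-place = 9.
Shadow price of solder = 1.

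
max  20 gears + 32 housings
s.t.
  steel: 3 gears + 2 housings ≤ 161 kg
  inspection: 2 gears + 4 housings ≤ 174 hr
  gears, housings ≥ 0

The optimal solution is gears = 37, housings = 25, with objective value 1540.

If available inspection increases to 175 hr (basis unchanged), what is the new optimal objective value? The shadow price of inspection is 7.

1547

Δb = 1, so new z* = 1540 + (7)·(1) = 1540 + 7 = 1547.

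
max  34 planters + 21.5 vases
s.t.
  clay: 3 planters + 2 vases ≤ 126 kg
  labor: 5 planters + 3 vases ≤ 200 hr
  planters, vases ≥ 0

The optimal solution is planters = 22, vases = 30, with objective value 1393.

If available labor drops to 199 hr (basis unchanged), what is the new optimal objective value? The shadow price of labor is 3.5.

1389.5

Δb = -1, so new z* = 1393 + (3.5)·(-1) = 1393 − 3.5 = 1389.5.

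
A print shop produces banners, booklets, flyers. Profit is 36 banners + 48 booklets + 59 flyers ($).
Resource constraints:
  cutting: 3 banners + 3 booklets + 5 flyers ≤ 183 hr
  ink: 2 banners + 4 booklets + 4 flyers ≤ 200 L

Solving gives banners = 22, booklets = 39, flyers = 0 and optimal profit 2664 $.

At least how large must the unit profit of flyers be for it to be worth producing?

Check each constraint at x*: cutting 183/183 (tight); ink 200/200 (tight).
From A_Bᵀ y = c: 3·y_cutting + 2·y_ink = 36; 3·y_cutting + 4·y_ink = 48.
This yields shadow prices y_cutting = 8, y_ink = 6.
flyers enters the basis when its profit ≥ yᵀa₃ = 8·5 + 6·4 = 64.

64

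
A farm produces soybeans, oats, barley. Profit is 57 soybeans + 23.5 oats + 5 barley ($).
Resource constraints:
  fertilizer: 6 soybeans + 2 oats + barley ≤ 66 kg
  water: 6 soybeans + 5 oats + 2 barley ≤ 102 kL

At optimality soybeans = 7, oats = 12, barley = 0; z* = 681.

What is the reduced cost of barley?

Check each constraint at x*: fertilizer 66/66 (tight); water 102/102 (tight).
The binding rows give the dual system: 6·y_fertilizer + 6·y_water = 57 and 2·y_fertilizer + 5·y_water = 23.5.
Solving: y_fertilizer = 8, y_water = 1.5.
Reduced cost of barley: c₃ − yᵀa₃ = 5 − (8·1 + 1.5·2) = 5 − 11 = -6.

-6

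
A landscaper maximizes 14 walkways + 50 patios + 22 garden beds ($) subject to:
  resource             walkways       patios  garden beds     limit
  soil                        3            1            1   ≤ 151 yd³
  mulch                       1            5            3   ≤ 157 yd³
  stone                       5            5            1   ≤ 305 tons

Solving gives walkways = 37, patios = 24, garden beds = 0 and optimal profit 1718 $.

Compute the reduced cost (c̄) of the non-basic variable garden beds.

-6

At the optimum: soil uses 135 of 151 (slack = 16); mulch uses 157 of 157 (binding); stone uses 305 of 305 (binding).
Slack constraints have shadow price 0 (complementary slackness).
From A_Bᵀ y = c: 1·y_mulch + 5·y_stone = 14; 5·y_mulch + 5·y_stone = 50.
Solving: y_mulch = 9, y_stone = 1.
Reduced cost of garden beds: c₃ − yᵀa₃ = 22 − (9·3 + 1·1) = 22 − 28 = -6.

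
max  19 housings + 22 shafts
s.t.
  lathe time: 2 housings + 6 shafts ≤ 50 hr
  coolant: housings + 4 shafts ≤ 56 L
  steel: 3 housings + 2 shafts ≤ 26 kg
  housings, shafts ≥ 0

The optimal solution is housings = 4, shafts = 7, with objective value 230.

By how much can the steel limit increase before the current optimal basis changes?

Binding constraints: lathe time, steel. The basis is B = [[2,6],[3,2]] with det -14.
Per unit increase in steel, x* moves by d = (0.4286, -0.1429).
The basis stays optimal until shafts reaches 0; allowable increase = 49 kg.

49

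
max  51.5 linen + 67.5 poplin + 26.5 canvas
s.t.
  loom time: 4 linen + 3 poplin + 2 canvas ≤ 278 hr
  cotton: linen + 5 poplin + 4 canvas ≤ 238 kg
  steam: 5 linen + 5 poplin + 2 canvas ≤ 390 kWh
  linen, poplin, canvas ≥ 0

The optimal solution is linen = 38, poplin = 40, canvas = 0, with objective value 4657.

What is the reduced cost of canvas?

-8.5

Check each constraint at x*: loom time 272/278 (slack 6); cotton 238/238 (tight); steam 390/390 (tight).
Since loom time is not tight, its dual is 0.
Dual feasibility on the basic columns requires 1·y_cotton + 5·y_steam = 51.5, 5·y_cotton + 5·y_steam = 67.5.
This yields shadow prices y_cotton = 4, y_steam = 9.5.
Reduced cost of canvas: c₃ − yᵀa₃ = 26.5 − (4·4 + 9.5·2) = 26.5 − 35 = -8.5.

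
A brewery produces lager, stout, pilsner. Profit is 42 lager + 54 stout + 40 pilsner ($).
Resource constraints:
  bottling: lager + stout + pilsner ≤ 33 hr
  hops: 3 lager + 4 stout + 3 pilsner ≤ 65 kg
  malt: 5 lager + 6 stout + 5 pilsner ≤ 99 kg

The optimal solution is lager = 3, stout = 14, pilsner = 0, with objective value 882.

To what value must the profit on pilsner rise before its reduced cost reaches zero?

Binding: hops and malt. Non-binding: bottling (16 unused).
Slack constraints have shadow price 0 (complementary slackness).
From A_Bᵀ y = c: 3·y_hops + 5·y_malt = 42; 4·y_hops + 6·y_malt = 54.
→ y_hops = 9 and y_malt = 3.
pilsner enters the basis when its profit ≥ yᵀa₃ = 9·3 + 3·5 = 42.

42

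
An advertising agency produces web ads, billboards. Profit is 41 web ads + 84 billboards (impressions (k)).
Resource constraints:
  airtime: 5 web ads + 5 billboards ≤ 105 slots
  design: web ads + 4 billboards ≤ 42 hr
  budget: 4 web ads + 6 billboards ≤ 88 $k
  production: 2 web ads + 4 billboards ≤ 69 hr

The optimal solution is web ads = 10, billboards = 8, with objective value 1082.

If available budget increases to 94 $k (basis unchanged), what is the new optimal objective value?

1130

At the optimum: airtime uses 90 of 105 (slack = 15); design uses 42 of 42 (binding); budget uses 88 of 88 (binding); production uses 52 of 69 (slack = 17).
By complementary slackness, y = 0 for the non-binding constraints.
From A_Bᵀ y = c: 1·y_design + 4·y_budget = 41; 4·y_design + 6·y_budget = 84.
Solving: y_design = 9, y_budget = 8.
Δz = y_budget·Δb = 8 × (6) = 48, so new z* = 1082 + 48 = 1130.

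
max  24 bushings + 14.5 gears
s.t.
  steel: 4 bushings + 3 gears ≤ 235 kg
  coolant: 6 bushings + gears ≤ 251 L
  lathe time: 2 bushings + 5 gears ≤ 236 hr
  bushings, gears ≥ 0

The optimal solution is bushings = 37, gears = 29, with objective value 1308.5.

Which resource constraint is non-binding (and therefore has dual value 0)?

lathe time

steel: 235/235 (binding)
coolant: 251/251 (binding)
lathe time: 219/236 (slack 17)
By complementary slackness, a constraint with positive slack has shadow price 0 → lathe time.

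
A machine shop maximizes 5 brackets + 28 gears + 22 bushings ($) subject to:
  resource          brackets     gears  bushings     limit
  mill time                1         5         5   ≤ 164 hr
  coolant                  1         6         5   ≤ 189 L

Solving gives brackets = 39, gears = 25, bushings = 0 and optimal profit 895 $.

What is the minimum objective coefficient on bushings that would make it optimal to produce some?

Check each constraint at x*: mill time 164/164 (tight); coolant 189/189 (tight).
From A_Bᵀ y = c: 1·y_mill time + 1·y_coolant = 5; 5·y_mill time + 6·y_coolant = 28.
Solving: y_mill time = 2, y_coolant = 3.
bushings enters the basis when its profit ≥ yᵀa₃ = 2·5 + 3·5 = 25.

25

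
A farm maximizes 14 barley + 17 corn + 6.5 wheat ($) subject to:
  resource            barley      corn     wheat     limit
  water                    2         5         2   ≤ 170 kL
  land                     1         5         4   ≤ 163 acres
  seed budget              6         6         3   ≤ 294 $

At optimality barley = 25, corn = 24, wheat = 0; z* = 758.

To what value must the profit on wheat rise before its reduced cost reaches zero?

Check each constraint at x*: water 170/170 (tight); land 145/163 (slack 18); seed budget 294/294 (tight).
Since land is not tight, its dual is 0.
Dual feasibility on the basic columns requires 2·y_water + 6·y_seed budget = 14, 5·y_water + 6·y_seed budget = 17.
→ y_water = 1 and y_seed budget = 2.
wheat enters the basis when its profit ≥ yᵀa₃ = 1·2 + 2·3 = 8.

8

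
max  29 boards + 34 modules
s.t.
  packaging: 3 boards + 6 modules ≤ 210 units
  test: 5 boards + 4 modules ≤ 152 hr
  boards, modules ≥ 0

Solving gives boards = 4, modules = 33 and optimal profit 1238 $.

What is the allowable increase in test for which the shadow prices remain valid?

Binding constraints: packaging, test. The basis is B = [[3,6],[5,4]] with det -18.
Per unit increase in test, x* moves by d = (0.3333, -0.1667).
The basis stays optimal until modules reaches 0; allowable increase = 198 hr.

198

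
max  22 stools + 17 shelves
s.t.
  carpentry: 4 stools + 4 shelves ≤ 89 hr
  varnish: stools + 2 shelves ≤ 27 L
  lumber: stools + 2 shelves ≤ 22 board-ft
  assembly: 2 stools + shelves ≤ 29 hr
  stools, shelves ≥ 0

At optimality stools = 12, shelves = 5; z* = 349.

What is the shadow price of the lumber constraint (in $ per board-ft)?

At the optimum: carpentry uses 68 of 89 (slack = 21); varnish uses 22 of 27 (slack = 5); lumber uses 22 of 22 (binding); assembly uses 29 of 29 (binding).
Since carpentry, varnish are not tight, their duals are 0.
The binding rows give the dual system: 1·y_lumber + 2·y_assembly = 22 and 2·y_lumber + 1·y_assembly = 17.
This yields shadow prices y_lumber = 4, y_assembly = 9.
Shadow price of lumber = 4.

4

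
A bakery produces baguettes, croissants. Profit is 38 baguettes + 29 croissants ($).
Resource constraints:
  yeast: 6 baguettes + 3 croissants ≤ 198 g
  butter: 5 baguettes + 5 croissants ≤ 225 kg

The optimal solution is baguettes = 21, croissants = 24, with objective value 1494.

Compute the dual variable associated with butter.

4

Check each constraint at x*: yeast 198/198 (tight); butter 225/225 (tight).
Dual feasibility on the basic columns requires 6·y_yeast + 5·y_butter = 38, 3·y_yeast + 5·y_butter = 29.
→ y_yeast = 3 and y_butter = 4.
Shadow price of butter = 4.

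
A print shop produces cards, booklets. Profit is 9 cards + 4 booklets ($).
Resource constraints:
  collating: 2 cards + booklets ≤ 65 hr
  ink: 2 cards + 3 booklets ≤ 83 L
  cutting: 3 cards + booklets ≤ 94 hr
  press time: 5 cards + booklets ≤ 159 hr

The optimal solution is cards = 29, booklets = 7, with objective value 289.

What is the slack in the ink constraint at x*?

4

ink used = 2·29 + 3·7 = 79; slack = 83 − 79 = 4.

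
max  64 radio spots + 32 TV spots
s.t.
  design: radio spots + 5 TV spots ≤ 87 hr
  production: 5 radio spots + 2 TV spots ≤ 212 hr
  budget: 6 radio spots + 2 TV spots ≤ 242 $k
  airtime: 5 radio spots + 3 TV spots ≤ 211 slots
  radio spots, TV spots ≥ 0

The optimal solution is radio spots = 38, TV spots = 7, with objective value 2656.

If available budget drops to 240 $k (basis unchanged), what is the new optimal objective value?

2648

Binding: budget and airtime. Non-binding: design (14 unused), production (8 unused).
Since design, production are not tight, their duals are 0.
The binding rows give the dual system: 6·y_budget + 5·y_airtime = 64 and 2·y_budget + 3·y_airtime = 32.
Solving: y_budget = 4, y_airtime = 8.
Δz = y_budget·Δb = 4 × (-2) = -8, so new z* = 2656 − 8 = 2648.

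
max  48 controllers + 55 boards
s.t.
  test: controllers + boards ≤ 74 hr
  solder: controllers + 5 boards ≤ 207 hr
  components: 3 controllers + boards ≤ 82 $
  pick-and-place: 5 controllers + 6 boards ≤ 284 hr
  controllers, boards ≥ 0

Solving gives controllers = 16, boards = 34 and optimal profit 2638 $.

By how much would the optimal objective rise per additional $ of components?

1

Binding: components and pick-and-place. Non-binding: test (24 unused), solder (21 unused).
Slack constraints have shadow price 0 (complementary slackness).
From A_Bᵀ y = c: 3·y_components + 5·y_pick-and-place = 48; 1·y_components + 6·y_pick-and-place = 55.
This yields shadow prices y_components = 1, y_pick-and-place = 9.
Shadow price of components = 1.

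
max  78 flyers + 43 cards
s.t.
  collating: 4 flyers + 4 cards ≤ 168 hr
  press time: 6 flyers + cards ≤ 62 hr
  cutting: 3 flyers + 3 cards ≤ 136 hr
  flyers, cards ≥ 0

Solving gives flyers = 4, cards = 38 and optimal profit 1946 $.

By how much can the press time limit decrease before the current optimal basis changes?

20

Binding constraints: collating, press time. The basis is B = [[4,4],[6,1]] with det -20.
Per unit decrease in press time, x* moves by d = (-0.2, 0.2).
The basis stays optimal until flyers reaches 0; allowable decrease = 20 hr.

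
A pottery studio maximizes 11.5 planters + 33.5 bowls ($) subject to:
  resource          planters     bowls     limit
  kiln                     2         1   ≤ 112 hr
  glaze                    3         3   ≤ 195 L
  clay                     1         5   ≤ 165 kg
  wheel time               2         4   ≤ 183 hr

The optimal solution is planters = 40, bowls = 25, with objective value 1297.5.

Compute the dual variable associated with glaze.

Check each constraint at x*: kiln 105/112 (slack 7); glaze 195/195 (tight); clay 165/165 (tight); wheel time 180/183 (slack 3).
Since kiln, wheel time are not tight, their duals are 0.
From A_Bᵀ y = c: 3·y_glaze + 1·y_clay = 11.5; 3·y_glaze + 5·y_clay = 33.5.
This yields shadow prices y_glaze = 2, y_clay = 5.5.
Shadow price of glaze = 2.

2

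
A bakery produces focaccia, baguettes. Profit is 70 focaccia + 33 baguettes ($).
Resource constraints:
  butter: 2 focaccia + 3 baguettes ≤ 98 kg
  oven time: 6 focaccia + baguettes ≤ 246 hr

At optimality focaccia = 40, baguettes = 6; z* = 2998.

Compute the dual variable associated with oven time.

Check each constraint at x*: butter 98/98 (tight); oven time 246/246 (tight).
Dual feasibility on the basic columns requires 2·y_butter + 6·y_oven time = 70, 3·y_butter + 1·y_oven time = 33.
→ y_butter = 8 and y_oven time = 9.
Shadow price of oven time = 9.

9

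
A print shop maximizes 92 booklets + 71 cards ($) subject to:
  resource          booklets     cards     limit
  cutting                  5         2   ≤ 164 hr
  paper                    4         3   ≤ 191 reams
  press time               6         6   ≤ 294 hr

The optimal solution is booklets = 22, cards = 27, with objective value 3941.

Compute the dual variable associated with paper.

At the optimum: cutting uses 164 of 164 (binding); paper uses 169 of 191 (slack = 22); press time uses 294 of 294 (binding).
Since paper is not tight, its dual is 0.
From A_Bᵀ y = c: 5·y_cutting + 6·y_press time = 92; 2·y_cutting + 6·y_press time = 71.
This yields shadow prices y_cutting = 7, y_press time = 9.5.
Shadow price of paper = 0.

0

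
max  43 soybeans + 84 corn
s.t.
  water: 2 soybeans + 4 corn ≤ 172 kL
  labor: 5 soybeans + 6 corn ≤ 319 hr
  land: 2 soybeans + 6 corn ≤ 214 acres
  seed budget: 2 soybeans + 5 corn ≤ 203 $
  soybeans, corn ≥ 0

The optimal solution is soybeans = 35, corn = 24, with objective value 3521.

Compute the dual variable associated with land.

9

Check each constraint at x*: water 166/172 (slack 6); labor 319/319 (tight); land 214/214 (tight); seed budget 190/203 (slack 13).
Since water, seed budget are not tight, their duals are 0.
From A_Bᵀ y = c: 5·y_labor + 2·y_land = 43; 6·y_labor + 6·y_land = 84.
Solving: y_labor = 5, y_land = 9.
Shadow price of land = 9.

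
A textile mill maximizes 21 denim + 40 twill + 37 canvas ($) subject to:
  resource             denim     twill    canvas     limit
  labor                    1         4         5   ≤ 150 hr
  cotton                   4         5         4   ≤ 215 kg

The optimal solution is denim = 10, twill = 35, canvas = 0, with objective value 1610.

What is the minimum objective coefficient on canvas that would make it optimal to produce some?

Both labor and cotton are binding at x*.
From A_Bᵀ y = c: 1·y_labor + 4·y_cotton = 21; 4·y_labor + 5·y_cotton = 40.
This yields shadow prices y_labor = 5, y_cotton = 4.
canvas enters the basis when its profit ≥ yᵀa₃ = 5·5 + 4·4 = 41.

41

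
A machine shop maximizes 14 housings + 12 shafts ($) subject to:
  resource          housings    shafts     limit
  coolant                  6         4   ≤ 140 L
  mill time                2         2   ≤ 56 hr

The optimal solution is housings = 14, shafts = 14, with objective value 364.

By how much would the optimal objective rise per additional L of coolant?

At the optimum: coolant uses 140 of 140 (binding); mill time uses 56 of 56 (binding).
The binding rows give the dual system: 6·y_coolant + 2·y_mill time = 14 and 4·y_coolant + 2·y_mill time = 12.
This yields shadow prices y_coolant = 1, y_mill time = 4.
Shadow price of coolant = 1.

1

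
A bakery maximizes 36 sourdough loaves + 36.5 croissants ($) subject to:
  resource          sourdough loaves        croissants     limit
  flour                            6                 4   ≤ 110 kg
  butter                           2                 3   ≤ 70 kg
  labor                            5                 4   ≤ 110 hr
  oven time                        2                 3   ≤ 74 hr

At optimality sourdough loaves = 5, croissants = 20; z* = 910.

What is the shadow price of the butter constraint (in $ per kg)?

7.5

Check each constraint at x*: flour 110/110 (tight); butter 70/70 (tight); labor 105/110 (slack 5); oven time 70/74 (slack 4).
By complementary slackness, y = 0 for the non-binding constraints.
From A_Bᵀ y = c: 6·y_flour + 2·y_butter = 36; 4·y_flour + 3·y_butter = 36.5.
Solving: y_flour = 3.5, y_butter = 7.5.
Shadow price of butter = 7.5.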